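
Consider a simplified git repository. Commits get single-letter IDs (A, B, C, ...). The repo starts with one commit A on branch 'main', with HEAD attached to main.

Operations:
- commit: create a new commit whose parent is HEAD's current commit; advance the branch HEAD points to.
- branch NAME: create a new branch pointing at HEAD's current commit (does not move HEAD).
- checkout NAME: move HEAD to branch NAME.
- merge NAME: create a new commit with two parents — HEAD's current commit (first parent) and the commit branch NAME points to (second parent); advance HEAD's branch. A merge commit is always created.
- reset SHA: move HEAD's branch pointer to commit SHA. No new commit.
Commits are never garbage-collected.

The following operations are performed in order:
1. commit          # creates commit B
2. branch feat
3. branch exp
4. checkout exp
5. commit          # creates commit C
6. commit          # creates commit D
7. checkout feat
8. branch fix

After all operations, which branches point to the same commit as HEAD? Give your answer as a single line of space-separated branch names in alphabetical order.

Answer: feat fix main

Derivation:
After op 1 (commit): HEAD=main@B [main=B]
After op 2 (branch): HEAD=main@B [feat=B main=B]
After op 3 (branch): HEAD=main@B [exp=B feat=B main=B]
After op 4 (checkout): HEAD=exp@B [exp=B feat=B main=B]
After op 5 (commit): HEAD=exp@C [exp=C feat=B main=B]
After op 6 (commit): HEAD=exp@D [exp=D feat=B main=B]
After op 7 (checkout): HEAD=feat@B [exp=D feat=B main=B]
After op 8 (branch): HEAD=feat@B [exp=D feat=B fix=B main=B]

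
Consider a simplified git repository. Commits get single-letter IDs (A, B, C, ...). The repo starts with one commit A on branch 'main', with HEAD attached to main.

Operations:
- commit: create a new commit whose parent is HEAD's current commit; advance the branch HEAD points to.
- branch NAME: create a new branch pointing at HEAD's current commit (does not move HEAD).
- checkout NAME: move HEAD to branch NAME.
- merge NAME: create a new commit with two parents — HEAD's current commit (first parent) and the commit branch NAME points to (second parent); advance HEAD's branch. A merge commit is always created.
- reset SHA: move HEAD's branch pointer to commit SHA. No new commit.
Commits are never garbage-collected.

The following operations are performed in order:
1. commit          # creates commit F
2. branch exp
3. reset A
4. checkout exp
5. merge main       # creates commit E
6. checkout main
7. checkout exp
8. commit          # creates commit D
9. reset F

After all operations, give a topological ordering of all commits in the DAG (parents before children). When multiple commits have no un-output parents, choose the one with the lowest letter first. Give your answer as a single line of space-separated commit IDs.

After op 1 (commit): HEAD=main@F [main=F]
After op 2 (branch): HEAD=main@F [exp=F main=F]
After op 3 (reset): HEAD=main@A [exp=F main=A]
After op 4 (checkout): HEAD=exp@F [exp=F main=A]
After op 5 (merge): HEAD=exp@E [exp=E main=A]
After op 6 (checkout): HEAD=main@A [exp=E main=A]
After op 7 (checkout): HEAD=exp@E [exp=E main=A]
After op 8 (commit): HEAD=exp@D [exp=D main=A]
After op 9 (reset): HEAD=exp@F [exp=F main=A]
commit A: parents=[]
commit D: parents=['E']
commit E: parents=['F', 'A']
commit F: parents=['A']

Answer: A F E D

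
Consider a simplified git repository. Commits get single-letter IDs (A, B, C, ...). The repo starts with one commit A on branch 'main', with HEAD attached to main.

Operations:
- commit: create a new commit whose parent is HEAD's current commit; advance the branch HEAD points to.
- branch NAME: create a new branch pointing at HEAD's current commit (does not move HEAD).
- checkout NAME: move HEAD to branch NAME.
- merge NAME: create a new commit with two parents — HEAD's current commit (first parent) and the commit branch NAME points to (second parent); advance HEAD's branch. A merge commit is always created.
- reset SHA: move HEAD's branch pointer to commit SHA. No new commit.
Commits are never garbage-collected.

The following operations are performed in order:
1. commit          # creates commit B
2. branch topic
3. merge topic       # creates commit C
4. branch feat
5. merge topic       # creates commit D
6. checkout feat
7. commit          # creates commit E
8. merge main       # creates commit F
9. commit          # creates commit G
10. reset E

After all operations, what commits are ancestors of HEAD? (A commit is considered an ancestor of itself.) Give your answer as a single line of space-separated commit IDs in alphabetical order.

After op 1 (commit): HEAD=main@B [main=B]
After op 2 (branch): HEAD=main@B [main=B topic=B]
After op 3 (merge): HEAD=main@C [main=C topic=B]
After op 4 (branch): HEAD=main@C [feat=C main=C topic=B]
After op 5 (merge): HEAD=main@D [feat=C main=D topic=B]
After op 6 (checkout): HEAD=feat@C [feat=C main=D topic=B]
After op 7 (commit): HEAD=feat@E [feat=E main=D topic=B]
After op 8 (merge): HEAD=feat@F [feat=F main=D topic=B]
After op 9 (commit): HEAD=feat@G [feat=G main=D topic=B]
After op 10 (reset): HEAD=feat@E [feat=E main=D topic=B]

Answer: A B C E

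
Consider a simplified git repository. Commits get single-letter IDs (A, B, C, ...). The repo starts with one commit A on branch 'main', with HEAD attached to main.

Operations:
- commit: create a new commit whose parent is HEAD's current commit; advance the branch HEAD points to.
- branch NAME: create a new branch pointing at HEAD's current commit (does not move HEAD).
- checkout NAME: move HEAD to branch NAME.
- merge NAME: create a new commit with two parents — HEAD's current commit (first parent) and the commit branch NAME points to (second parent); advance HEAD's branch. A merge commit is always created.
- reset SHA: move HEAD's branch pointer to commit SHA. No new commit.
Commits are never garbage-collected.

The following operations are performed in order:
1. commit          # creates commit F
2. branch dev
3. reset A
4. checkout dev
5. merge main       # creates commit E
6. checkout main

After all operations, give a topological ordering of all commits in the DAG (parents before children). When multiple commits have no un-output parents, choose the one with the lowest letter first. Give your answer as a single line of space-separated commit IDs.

After op 1 (commit): HEAD=main@F [main=F]
After op 2 (branch): HEAD=main@F [dev=F main=F]
After op 3 (reset): HEAD=main@A [dev=F main=A]
After op 4 (checkout): HEAD=dev@F [dev=F main=A]
After op 5 (merge): HEAD=dev@E [dev=E main=A]
After op 6 (checkout): HEAD=main@A [dev=E main=A]
commit A: parents=[]
commit E: parents=['F', 'A']
commit F: parents=['A']

Answer: A F E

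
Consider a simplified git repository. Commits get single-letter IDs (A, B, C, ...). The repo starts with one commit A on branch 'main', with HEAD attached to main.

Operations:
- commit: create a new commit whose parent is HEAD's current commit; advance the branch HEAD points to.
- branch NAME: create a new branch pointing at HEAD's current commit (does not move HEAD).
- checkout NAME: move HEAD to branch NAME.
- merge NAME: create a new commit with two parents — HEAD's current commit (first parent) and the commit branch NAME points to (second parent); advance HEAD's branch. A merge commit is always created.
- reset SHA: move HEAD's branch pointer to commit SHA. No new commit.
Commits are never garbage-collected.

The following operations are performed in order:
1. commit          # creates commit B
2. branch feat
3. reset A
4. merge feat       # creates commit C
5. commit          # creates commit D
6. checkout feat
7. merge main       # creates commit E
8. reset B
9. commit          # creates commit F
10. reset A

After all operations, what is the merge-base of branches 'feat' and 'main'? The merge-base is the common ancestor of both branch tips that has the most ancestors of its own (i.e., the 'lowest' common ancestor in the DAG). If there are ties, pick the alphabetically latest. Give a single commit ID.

Answer: A

Derivation:
After op 1 (commit): HEAD=main@B [main=B]
After op 2 (branch): HEAD=main@B [feat=B main=B]
After op 3 (reset): HEAD=main@A [feat=B main=A]
After op 4 (merge): HEAD=main@C [feat=B main=C]
After op 5 (commit): HEAD=main@D [feat=B main=D]
After op 6 (checkout): HEAD=feat@B [feat=B main=D]
After op 7 (merge): HEAD=feat@E [feat=E main=D]
After op 8 (reset): HEAD=feat@B [feat=B main=D]
After op 9 (commit): HEAD=feat@F [feat=F main=D]
After op 10 (reset): HEAD=feat@A [feat=A main=D]
ancestors(feat=A): ['A']
ancestors(main=D): ['A', 'B', 'C', 'D']
common: ['A']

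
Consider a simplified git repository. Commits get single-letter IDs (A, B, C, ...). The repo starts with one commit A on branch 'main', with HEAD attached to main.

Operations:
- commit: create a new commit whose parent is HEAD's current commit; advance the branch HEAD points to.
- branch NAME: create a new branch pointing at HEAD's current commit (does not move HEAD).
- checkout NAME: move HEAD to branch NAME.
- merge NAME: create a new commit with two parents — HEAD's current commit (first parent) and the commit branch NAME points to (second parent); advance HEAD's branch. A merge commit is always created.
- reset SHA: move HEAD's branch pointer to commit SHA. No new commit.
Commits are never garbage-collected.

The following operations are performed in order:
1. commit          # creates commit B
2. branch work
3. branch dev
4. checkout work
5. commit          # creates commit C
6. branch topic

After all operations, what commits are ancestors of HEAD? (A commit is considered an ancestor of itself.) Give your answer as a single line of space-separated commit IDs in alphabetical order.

Answer: A B C

Derivation:
After op 1 (commit): HEAD=main@B [main=B]
After op 2 (branch): HEAD=main@B [main=B work=B]
After op 3 (branch): HEAD=main@B [dev=B main=B work=B]
After op 4 (checkout): HEAD=work@B [dev=B main=B work=B]
After op 5 (commit): HEAD=work@C [dev=B main=B work=C]
After op 6 (branch): HEAD=work@C [dev=B main=B topic=C work=C]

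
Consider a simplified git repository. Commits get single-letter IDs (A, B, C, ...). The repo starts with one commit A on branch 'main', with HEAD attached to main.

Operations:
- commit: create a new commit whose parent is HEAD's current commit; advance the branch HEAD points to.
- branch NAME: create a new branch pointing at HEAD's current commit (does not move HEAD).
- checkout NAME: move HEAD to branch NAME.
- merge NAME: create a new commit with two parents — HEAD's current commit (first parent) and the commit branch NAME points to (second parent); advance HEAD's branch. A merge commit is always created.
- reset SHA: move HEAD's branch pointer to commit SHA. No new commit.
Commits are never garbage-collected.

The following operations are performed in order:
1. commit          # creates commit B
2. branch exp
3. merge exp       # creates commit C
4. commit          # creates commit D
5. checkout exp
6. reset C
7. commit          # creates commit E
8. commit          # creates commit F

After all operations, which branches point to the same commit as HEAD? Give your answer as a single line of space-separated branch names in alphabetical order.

Answer: exp

Derivation:
After op 1 (commit): HEAD=main@B [main=B]
After op 2 (branch): HEAD=main@B [exp=B main=B]
After op 3 (merge): HEAD=main@C [exp=B main=C]
After op 4 (commit): HEAD=main@D [exp=B main=D]
After op 5 (checkout): HEAD=exp@B [exp=B main=D]
After op 6 (reset): HEAD=exp@C [exp=C main=D]
After op 7 (commit): HEAD=exp@E [exp=E main=D]
After op 8 (commit): HEAD=exp@F [exp=F main=D]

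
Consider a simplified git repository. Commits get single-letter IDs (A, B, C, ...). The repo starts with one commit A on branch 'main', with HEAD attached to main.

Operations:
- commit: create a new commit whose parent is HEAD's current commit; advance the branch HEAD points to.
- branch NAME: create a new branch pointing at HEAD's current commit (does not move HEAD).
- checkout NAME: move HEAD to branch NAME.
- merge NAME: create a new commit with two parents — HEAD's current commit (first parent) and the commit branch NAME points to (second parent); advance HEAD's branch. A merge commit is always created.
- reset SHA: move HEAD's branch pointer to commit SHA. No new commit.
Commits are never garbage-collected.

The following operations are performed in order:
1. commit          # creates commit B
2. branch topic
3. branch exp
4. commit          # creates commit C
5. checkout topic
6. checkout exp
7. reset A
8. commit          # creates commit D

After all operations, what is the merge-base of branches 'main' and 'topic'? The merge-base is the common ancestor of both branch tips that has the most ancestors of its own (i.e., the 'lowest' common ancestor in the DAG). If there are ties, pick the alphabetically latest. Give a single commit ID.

Answer: B

Derivation:
After op 1 (commit): HEAD=main@B [main=B]
After op 2 (branch): HEAD=main@B [main=B topic=B]
After op 3 (branch): HEAD=main@B [exp=B main=B topic=B]
After op 4 (commit): HEAD=main@C [exp=B main=C topic=B]
After op 5 (checkout): HEAD=topic@B [exp=B main=C topic=B]
After op 6 (checkout): HEAD=exp@B [exp=B main=C topic=B]
After op 7 (reset): HEAD=exp@A [exp=A main=C topic=B]
After op 8 (commit): HEAD=exp@D [exp=D main=C topic=B]
ancestors(main=C): ['A', 'B', 'C']
ancestors(topic=B): ['A', 'B']
common: ['A', 'B']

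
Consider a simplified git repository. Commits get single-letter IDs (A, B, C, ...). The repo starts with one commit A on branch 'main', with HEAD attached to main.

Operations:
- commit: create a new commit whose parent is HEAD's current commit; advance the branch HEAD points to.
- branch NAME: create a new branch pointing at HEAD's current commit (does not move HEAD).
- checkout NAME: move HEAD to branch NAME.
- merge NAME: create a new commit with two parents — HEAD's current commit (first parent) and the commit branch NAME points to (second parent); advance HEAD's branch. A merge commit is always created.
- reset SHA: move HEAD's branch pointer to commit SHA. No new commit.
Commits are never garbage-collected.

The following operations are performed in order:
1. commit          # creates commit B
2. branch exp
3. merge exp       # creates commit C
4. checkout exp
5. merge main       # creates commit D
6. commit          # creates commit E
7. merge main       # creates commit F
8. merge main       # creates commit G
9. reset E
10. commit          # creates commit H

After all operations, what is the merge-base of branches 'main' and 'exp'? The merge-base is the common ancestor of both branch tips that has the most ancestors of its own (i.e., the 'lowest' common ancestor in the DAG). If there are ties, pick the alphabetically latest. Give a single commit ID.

After op 1 (commit): HEAD=main@B [main=B]
After op 2 (branch): HEAD=main@B [exp=B main=B]
After op 3 (merge): HEAD=main@C [exp=B main=C]
After op 4 (checkout): HEAD=exp@B [exp=B main=C]
After op 5 (merge): HEAD=exp@D [exp=D main=C]
After op 6 (commit): HEAD=exp@E [exp=E main=C]
After op 7 (merge): HEAD=exp@F [exp=F main=C]
After op 8 (merge): HEAD=exp@G [exp=G main=C]
After op 9 (reset): HEAD=exp@E [exp=E main=C]
After op 10 (commit): HEAD=exp@H [exp=H main=C]
ancestors(main=C): ['A', 'B', 'C']
ancestors(exp=H): ['A', 'B', 'C', 'D', 'E', 'H']
common: ['A', 'B', 'C']

Answer: C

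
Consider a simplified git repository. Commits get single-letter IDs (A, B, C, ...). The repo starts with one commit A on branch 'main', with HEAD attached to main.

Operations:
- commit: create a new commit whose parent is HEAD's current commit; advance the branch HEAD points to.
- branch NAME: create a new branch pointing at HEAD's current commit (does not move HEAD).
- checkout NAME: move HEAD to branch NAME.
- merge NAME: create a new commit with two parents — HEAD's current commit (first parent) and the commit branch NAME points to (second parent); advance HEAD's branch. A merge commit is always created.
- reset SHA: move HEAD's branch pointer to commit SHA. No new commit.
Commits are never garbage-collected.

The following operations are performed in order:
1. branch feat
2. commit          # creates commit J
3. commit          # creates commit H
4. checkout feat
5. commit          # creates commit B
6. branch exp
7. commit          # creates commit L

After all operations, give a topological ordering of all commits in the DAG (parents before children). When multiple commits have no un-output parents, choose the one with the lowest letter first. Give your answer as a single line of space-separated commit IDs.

Answer: A B J H L

Derivation:
After op 1 (branch): HEAD=main@A [feat=A main=A]
After op 2 (commit): HEAD=main@J [feat=A main=J]
After op 3 (commit): HEAD=main@H [feat=A main=H]
After op 4 (checkout): HEAD=feat@A [feat=A main=H]
After op 5 (commit): HEAD=feat@B [feat=B main=H]
After op 6 (branch): HEAD=feat@B [exp=B feat=B main=H]
After op 7 (commit): HEAD=feat@L [exp=B feat=L main=H]
commit A: parents=[]
commit B: parents=['A']
commit H: parents=['J']
commit J: parents=['A']
commit L: parents=['B']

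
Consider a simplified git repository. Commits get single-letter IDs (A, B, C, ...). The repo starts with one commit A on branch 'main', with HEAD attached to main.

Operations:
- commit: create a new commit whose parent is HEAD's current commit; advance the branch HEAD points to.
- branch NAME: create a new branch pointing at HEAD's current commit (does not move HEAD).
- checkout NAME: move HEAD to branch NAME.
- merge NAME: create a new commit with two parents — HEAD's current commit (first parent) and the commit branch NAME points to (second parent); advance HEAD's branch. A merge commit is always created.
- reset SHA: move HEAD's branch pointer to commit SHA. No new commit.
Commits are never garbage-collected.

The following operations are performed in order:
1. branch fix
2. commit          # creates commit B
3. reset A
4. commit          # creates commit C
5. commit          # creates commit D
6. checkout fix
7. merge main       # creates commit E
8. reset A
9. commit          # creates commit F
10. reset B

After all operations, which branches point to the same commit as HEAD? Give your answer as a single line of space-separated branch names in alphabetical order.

Answer: fix

Derivation:
After op 1 (branch): HEAD=main@A [fix=A main=A]
After op 2 (commit): HEAD=main@B [fix=A main=B]
After op 3 (reset): HEAD=main@A [fix=A main=A]
After op 4 (commit): HEAD=main@C [fix=A main=C]
After op 5 (commit): HEAD=main@D [fix=A main=D]
After op 6 (checkout): HEAD=fix@A [fix=A main=D]
After op 7 (merge): HEAD=fix@E [fix=E main=D]
After op 8 (reset): HEAD=fix@A [fix=A main=D]
After op 9 (commit): HEAD=fix@F [fix=F main=D]
After op 10 (reset): HEAD=fix@B [fix=B main=D]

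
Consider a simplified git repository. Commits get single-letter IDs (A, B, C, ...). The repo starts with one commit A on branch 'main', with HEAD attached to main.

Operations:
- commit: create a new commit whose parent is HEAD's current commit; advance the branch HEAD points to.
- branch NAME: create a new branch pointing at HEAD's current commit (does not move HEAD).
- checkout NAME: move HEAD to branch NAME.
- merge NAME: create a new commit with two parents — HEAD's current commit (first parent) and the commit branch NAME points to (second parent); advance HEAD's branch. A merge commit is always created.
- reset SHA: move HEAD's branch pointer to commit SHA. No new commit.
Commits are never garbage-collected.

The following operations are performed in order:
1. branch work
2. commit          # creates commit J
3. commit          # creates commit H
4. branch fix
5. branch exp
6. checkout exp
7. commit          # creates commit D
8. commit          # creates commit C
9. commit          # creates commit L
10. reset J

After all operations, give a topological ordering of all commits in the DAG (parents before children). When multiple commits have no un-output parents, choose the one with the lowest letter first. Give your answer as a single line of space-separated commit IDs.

Answer: A J H D C L

Derivation:
After op 1 (branch): HEAD=main@A [main=A work=A]
After op 2 (commit): HEAD=main@J [main=J work=A]
After op 3 (commit): HEAD=main@H [main=H work=A]
After op 4 (branch): HEAD=main@H [fix=H main=H work=A]
After op 5 (branch): HEAD=main@H [exp=H fix=H main=H work=A]
After op 6 (checkout): HEAD=exp@H [exp=H fix=H main=H work=A]
After op 7 (commit): HEAD=exp@D [exp=D fix=H main=H work=A]
After op 8 (commit): HEAD=exp@C [exp=C fix=H main=H work=A]
After op 9 (commit): HEAD=exp@L [exp=L fix=H main=H work=A]
After op 10 (reset): HEAD=exp@J [exp=J fix=H main=H work=A]
commit A: parents=[]
commit C: parents=['D']
commit D: parents=['H']
commit H: parents=['J']
commit J: parents=['A']
commit L: parents=['C']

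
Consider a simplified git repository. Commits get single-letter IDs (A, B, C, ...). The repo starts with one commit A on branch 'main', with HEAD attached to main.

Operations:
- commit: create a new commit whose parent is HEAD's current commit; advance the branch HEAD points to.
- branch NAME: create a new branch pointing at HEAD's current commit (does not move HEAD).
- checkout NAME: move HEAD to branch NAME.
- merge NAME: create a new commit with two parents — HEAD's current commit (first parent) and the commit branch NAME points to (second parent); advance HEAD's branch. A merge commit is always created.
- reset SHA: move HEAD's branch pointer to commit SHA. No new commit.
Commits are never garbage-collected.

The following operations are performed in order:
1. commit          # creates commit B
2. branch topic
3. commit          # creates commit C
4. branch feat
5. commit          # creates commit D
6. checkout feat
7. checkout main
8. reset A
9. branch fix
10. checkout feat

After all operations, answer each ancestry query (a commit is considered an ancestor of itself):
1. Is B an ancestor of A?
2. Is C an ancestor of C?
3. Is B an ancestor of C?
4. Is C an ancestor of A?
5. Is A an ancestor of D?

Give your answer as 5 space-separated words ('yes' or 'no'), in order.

After op 1 (commit): HEAD=main@B [main=B]
After op 2 (branch): HEAD=main@B [main=B topic=B]
After op 3 (commit): HEAD=main@C [main=C topic=B]
After op 4 (branch): HEAD=main@C [feat=C main=C topic=B]
After op 5 (commit): HEAD=main@D [feat=C main=D topic=B]
After op 6 (checkout): HEAD=feat@C [feat=C main=D topic=B]
After op 7 (checkout): HEAD=main@D [feat=C main=D topic=B]
After op 8 (reset): HEAD=main@A [feat=C main=A topic=B]
After op 9 (branch): HEAD=main@A [feat=C fix=A main=A topic=B]
After op 10 (checkout): HEAD=feat@C [feat=C fix=A main=A topic=B]
ancestors(A) = {A}; B in? no
ancestors(C) = {A,B,C}; C in? yes
ancestors(C) = {A,B,C}; B in? yes
ancestors(A) = {A}; C in? no
ancestors(D) = {A,B,C,D}; A in? yes

Answer: no yes yes no yes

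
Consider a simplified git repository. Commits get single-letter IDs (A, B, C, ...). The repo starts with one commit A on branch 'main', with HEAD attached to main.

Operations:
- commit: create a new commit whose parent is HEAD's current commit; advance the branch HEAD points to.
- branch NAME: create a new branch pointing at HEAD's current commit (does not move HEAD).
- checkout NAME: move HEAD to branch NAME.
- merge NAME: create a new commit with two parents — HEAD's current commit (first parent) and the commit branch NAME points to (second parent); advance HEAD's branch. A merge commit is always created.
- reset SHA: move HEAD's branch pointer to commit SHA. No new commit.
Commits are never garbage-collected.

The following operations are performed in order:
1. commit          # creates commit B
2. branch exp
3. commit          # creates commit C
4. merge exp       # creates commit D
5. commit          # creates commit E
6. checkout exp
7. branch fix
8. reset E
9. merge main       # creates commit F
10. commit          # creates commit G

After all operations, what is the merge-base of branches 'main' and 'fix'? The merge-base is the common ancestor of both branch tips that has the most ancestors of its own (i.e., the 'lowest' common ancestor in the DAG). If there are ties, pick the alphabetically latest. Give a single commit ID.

After op 1 (commit): HEAD=main@B [main=B]
After op 2 (branch): HEAD=main@B [exp=B main=B]
After op 3 (commit): HEAD=main@C [exp=B main=C]
After op 4 (merge): HEAD=main@D [exp=B main=D]
After op 5 (commit): HEAD=main@E [exp=B main=E]
After op 6 (checkout): HEAD=exp@B [exp=B main=E]
After op 7 (branch): HEAD=exp@B [exp=B fix=B main=E]
After op 8 (reset): HEAD=exp@E [exp=E fix=B main=E]
After op 9 (merge): HEAD=exp@F [exp=F fix=B main=E]
After op 10 (commit): HEAD=exp@G [exp=G fix=B main=E]
ancestors(main=E): ['A', 'B', 'C', 'D', 'E']
ancestors(fix=B): ['A', 'B']
common: ['A', 'B']

Answer: B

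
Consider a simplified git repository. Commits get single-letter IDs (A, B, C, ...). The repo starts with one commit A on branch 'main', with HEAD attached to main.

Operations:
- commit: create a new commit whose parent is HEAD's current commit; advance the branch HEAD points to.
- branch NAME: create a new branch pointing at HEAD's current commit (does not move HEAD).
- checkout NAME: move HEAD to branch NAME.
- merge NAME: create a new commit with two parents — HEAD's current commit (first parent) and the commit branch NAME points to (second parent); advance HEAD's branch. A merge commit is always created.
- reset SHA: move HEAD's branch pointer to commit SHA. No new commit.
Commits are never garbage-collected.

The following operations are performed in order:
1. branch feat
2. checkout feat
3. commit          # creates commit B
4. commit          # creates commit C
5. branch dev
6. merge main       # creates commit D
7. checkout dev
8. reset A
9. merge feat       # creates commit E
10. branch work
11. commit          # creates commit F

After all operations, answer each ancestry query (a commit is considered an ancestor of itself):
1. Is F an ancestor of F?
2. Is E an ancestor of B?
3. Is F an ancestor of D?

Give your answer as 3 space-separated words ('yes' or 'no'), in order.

After op 1 (branch): HEAD=main@A [feat=A main=A]
After op 2 (checkout): HEAD=feat@A [feat=A main=A]
After op 3 (commit): HEAD=feat@B [feat=B main=A]
After op 4 (commit): HEAD=feat@C [feat=C main=A]
After op 5 (branch): HEAD=feat@C [dev=C feat=C main=A]
After op 6 (merge): HEAD=feat@D [dev=C feat=D main=A]
After op 7 (checkout): HEAD=dev@C [dev=C feat=D main=A]
After op 8 (reset): HEAD=dev@A [dev=A feat=D main=A]
After op 9 (merge): HEAD=dev@E [dev=E feat=D main=A]
After op 10 (branch): HEAD=dev@E [dev=E feat=D main=A work=E]
After op 11 (commit): HEAD=dev@F [dev=F feat=D main=A work=E]
ancestors(F) = {A,B,C,D,E,F}; F in? yes
ancestors(B) = {A,B}; E in? no
ancestors(D) = {A,B,C,D}; F in? no

Answer: yes no no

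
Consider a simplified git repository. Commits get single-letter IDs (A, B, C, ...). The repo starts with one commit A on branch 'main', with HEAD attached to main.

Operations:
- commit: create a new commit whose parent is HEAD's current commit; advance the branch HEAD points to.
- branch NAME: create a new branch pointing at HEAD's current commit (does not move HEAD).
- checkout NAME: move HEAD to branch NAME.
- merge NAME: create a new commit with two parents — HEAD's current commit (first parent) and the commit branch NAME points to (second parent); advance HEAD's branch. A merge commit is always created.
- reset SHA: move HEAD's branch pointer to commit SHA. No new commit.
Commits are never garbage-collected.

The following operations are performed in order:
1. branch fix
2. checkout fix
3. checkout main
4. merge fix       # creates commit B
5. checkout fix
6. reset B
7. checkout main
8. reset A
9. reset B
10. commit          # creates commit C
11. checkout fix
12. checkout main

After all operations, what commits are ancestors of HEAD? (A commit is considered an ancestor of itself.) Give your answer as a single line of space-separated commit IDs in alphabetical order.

After op 1 (branch): HEAD=main@A [fix=A main=A]
After op 2 (checkout): HEAD=fix@A [fix=A main=A]
After op 3 (checkout): HEAD=main@A [fix=A main=A]
After op 4 (merge): HEAD=main@B [fix=A main=B]
After op 5 (checkout): HEAD=fix@A [fix=A main=B]
After op 6 (reset): HEAD=fix@B [fix=B main=B]
After op 7 (checkout): HEAD=main@B [fix=B main=B]
After op 8 (reset): HEAD=main@A [fix=B main=A]
After op 9 (reset): HEAD=main@B [fix=B main=B]
After op 10 (commit): HEAD=main@C [fix=B main=C]
After op 11 (checkout): HEAD=fix@B [fix=B main=C]
After op 12 (checkout): HEAD=main@C [fix=B main=C]

Answer: A B C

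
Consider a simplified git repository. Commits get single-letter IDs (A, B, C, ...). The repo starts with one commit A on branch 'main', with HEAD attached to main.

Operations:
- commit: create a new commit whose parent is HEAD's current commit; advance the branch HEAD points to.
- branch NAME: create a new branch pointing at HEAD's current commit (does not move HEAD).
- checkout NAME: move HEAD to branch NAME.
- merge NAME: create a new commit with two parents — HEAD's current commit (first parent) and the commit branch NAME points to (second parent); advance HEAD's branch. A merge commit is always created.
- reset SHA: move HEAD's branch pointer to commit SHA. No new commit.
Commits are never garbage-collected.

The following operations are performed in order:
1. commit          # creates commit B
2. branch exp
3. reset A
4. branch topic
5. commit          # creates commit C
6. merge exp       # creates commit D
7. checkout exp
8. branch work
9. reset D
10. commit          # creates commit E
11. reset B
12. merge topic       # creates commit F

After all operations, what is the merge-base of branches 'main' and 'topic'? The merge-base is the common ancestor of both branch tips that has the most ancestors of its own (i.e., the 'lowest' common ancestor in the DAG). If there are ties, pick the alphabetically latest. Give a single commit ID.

Answer: A

Derivation:
After op 1 (commit): HEAD=main@B [main=B]
After op 2 (branch): HEAD=main@B [exp=B main=B]
After op 3 (reset): HEAD=main@A [exp=B main=A]
After op 4 (branch): HEAD=main@A [exp=B main=A topic=A]
After op 5 (commit): HEAD=main@C [exp=B main=C topic=A]
After op 6 (merge): HEAD=main@D [exp=B main=D topic=A]
After op 7 (checkout): HEAD=exp@B [exp=B main=D topic=A]
After op 8 (branch): HEAD=exp@B [exp=B main=D topic=A work=B]
After op 9 (reset): HEAD=exp@D [exp=D main=D topic=A work=B]
After op 10 (commit): HEAD=exp@E [exp=E main=D topic=A work=B]
After op 11 (reset): HEAD=exp@B [exp=B main=D topic=A work=B]
After op 12 (merge): HEAD=exp@F [exp=F main=D topic=A work=B]
ancestors(main=D): ['A', 'B', 'C', 'D']
ancestors(topic=A): ['A']
common: ['A']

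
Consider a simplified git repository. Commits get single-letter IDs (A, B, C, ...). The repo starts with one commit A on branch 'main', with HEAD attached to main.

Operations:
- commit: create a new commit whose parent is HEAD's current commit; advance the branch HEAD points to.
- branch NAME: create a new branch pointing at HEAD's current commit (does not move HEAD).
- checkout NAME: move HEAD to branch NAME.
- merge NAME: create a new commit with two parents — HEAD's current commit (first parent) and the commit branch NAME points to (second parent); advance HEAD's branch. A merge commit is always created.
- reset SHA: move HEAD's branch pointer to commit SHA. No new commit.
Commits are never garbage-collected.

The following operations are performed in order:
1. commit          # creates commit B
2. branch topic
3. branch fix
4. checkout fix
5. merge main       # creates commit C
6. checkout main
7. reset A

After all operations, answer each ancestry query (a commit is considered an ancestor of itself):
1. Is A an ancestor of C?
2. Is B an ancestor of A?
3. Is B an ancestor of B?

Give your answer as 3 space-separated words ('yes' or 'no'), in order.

After op 1 (commit): HEAD=main@B [main=B]
After op 2 (branch): HEAD=main@B [main=B topic=B]
After op 3 (branch): HEAD=main@B [fix=B main=B topic=B]
After op 4 (checkout): HEAD=fix@B [fix=B main=B topic=B]
After op 5 (merge): HEAD=fix@C [fix=C main=B topic=B]
After op 6 (checkout): HEAD=main@B [fix=C main=B topic=B]
After op 7 (reset): HEAD=main@A [fix=C main=A topic=B]
ancestors(C) = {A,B,C}; A in? yes
ancestors(A) = {A}; B in? no
ancestors(B) = {A,B}; B in? yes

Answer: yes no yes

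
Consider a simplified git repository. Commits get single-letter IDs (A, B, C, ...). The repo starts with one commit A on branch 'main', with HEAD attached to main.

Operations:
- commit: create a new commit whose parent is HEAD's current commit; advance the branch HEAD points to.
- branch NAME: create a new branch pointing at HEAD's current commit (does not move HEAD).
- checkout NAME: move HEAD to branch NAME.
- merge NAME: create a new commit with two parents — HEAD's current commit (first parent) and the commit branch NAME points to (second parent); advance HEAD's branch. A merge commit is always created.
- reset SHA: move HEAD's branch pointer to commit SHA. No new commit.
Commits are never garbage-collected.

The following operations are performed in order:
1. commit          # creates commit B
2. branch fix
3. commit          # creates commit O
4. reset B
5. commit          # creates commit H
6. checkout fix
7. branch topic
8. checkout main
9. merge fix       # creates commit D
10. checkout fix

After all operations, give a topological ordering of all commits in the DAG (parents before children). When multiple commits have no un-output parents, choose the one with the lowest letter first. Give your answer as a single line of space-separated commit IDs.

After op 1 (commit): HEAD=main@B [main=B]
After op 2 (branch): HEAD=main@B [fix=B main=B]
After op 3 (commit): HEAD=main@O [fix=B main=O]
After op 4 (reset): HEAD=main@B [fix=B main=B]
After op 5 (commit): HEAD=main@H [fix=B main=H]
After op 6 (checkout): HEAD=fix@B [fix=B main=H]
After op 7 (branch): HEAD=fix@B [fix=B main=H topic=B]
After op 8 (checkout): HEAD=main@H [fix=B main=H topic=B]
After op 9 (merge): HEAD=main@D [fix=B main=D topic=B]
After op 10 (checkout): HEAD=fix@B [fix=B main=D topic=B]
commit A: parents=[]
commit B: parents=['A']
commit D: parents=['H', 'B']
commit H: parents=['B']
commit O: parents=['B']

Answer: A B H D O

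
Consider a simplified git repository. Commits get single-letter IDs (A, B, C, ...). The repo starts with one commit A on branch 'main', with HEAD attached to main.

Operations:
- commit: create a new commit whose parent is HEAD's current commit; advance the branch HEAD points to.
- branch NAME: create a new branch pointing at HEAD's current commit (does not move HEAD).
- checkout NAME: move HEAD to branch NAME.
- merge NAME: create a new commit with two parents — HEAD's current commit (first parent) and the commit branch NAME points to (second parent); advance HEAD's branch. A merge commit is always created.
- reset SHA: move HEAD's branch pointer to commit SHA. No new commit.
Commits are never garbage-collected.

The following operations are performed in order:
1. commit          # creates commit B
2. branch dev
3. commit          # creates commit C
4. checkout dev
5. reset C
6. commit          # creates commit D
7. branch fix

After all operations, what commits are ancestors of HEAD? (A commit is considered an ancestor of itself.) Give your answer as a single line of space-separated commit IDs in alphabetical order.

Answer: A B C D

Derivation:
After op 1 (commit): HEAD=main@B [main=B]
After op 2 (branch): HEAD=main@B [dev=B main=B]
After op 3 (commit): HEAD=main@C [dev=B main=C]
After op 4 (checkout): HEAD=dev@B [dev=B main=C]
After op 5 (reset): HEAD=dev@C [dev=C main=C]
After op 6 (commit): HEAD=dev@D [dev=D main=C]
After op 7 (branch): HEAD=dev@D [dev=D fix=D main=C]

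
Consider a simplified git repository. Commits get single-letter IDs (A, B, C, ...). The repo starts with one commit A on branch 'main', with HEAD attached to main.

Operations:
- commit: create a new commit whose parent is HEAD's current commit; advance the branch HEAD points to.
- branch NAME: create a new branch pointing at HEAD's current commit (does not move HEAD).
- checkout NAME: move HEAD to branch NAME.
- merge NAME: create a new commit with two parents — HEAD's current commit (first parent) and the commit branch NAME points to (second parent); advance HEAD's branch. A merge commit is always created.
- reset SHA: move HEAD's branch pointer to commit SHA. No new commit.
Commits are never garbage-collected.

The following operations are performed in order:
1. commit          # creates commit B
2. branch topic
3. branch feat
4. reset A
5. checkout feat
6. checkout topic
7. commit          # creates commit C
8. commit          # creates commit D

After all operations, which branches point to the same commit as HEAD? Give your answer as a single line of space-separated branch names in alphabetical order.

Answer: topic

Derivation:
After op 1 (commit): HEAD=main@B [main=B]
After op 2 (branch): HEAD=main@B [main=B topic=B]
After op 3 (branch): HEAD=main@B [feat=B main=B topic=B]
After op 4 (reset): HEAD=main@A [feat=B main=A topic=B]
After op 5 (checkout): HEAD=feat@B [feat=B main=A topic=B]
After op 6 (checkout): HEAD=topic@B [feat=B main=A topic=B]
After op 7 (commit): HEAD=topic@C [feat=B main=A topic=C]
After op 8 (commit): HEAD=topic@D [feat=B main=A topic=D]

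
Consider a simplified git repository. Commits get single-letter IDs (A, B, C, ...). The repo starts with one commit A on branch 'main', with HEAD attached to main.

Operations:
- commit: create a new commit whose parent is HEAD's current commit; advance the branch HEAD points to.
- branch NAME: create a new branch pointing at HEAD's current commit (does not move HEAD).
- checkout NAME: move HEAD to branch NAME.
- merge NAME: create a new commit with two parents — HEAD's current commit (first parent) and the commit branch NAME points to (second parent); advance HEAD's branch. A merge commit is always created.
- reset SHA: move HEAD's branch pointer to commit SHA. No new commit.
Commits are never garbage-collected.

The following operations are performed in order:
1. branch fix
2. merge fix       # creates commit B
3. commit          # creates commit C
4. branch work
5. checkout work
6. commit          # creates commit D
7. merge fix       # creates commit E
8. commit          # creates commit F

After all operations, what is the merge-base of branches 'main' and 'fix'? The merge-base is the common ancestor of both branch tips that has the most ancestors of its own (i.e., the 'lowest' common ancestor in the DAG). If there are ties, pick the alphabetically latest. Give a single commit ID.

After op 1 (branch): HEAD=main@A [fix=A main=A]
After op 2 (merge): HEAD=main@B [fix=A main=B]
After op 3 (commit): HEAD=main@C [fix=A main=C]
After op 4 (branch): HEAD=main@C [fix=A main=C work=C]
After op 5 (checkout): HEAD=work@C [fix=A main=C work=C]
After op 6 (commit): HEAD=work@D [fix=A main=C work=D]
After op 7 (merge): HEAD=work@E [fix=A main=C work=E]
After op 8 (commit): HEAD=work@F [fix=A main=C work=F]
ancestors(main=C): ['A', 'B', 'C']
ancestors(fix=A): ['A']
common: ['A']

Answer: A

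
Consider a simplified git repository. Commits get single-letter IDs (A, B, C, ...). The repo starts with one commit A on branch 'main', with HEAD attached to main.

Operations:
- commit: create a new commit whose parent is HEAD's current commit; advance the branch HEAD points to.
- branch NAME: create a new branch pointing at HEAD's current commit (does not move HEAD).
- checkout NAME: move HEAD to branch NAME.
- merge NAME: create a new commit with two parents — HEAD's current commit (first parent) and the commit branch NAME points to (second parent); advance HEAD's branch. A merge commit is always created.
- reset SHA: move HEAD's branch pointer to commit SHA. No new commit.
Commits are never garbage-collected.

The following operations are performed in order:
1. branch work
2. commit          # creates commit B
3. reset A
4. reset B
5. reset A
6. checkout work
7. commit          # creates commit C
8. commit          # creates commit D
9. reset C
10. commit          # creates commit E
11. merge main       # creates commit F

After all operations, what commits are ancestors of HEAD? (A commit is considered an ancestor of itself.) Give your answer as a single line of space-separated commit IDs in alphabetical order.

Answer: A C E F

Derivation:
After op 1 (branch): HEAD=main@A [main=A work=A]
After op 2 (commit): HEAD=main@B [main=B work=A]
After op 3 (reset): HEAD=main@A [main=A work=A]
After op 4 (reset): HEAD=main@B [main=B work=A]
After op 5 (reset): HEAD=main@A [main=A work=A]
After op 6 (checkout): HEAD=work@A [main=A work=A]
After op 7 (commit): HEAD=work@C [main=A work=C]
After op 8 (commit): HEAD=work@D [main=A work=D]
After op 9 (reset): HEAD=work@C [main=A work=C]
After op 10 (commit): HEAD=work@E [main=A work=E]
After op 11 (merge): HEAD=work@F [main=A work=F]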